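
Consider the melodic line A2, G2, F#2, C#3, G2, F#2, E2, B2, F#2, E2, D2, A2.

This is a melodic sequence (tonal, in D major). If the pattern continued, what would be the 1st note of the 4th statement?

E2

With 4-note cells, note 1 of each statement runs A2, G2, F#2.
Each moves down a 2nd; the next is E2.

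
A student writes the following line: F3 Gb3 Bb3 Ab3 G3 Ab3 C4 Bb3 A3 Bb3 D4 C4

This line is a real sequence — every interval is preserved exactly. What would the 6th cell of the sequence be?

D#4 E4 G#4 F#4

Taking 4-note groups, the heads are F3, G3, A3: the pattern moves up a 2nd.
Continuing the starts: B3 → C#4 → D#4.
So cell 6 is D#4 E4 G#4 F#4.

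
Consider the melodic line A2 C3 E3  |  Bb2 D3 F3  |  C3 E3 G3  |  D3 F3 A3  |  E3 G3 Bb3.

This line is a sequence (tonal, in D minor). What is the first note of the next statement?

Unit = 3 notes; the statements start on A2, Bb2, C3, D3, E3, moving up a 2nd each time.
The next head, up a 2nd from E3, is F3.

F3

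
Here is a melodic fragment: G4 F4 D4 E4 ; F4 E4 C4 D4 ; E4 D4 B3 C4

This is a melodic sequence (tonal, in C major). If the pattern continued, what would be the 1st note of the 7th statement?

Grouping in 4s, the 1st note of each cell is G4, F4, E4.
Extending down a 2nd: D4 → C4 → B3 → A3.

A3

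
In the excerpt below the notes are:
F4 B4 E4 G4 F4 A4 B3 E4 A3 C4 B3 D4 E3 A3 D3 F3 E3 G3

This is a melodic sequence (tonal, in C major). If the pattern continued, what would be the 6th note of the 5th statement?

F2

Grouping in 6s, the 6th note of each cell is A4, D4, G3.
Extending down a 5th: C3 → F2.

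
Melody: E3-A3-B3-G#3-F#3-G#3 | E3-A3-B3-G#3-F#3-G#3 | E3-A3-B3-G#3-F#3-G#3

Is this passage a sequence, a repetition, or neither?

repetition

Each 6-note cell is identical (E3 A3 B3 G#3 F#3 G#3), restated at the same pitch.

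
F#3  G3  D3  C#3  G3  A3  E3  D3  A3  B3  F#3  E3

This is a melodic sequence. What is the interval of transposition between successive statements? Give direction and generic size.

With a 4-note motive the entries are F#3, G3, A3, each up a 2nd from the previous.
F#3 to G3 is up a 2nd.

up a 2nd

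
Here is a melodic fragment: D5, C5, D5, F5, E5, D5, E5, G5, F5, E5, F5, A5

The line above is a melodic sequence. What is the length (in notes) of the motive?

12 notes total. Splitting into 3 groups of 4:
D5 C5 D5 F5 | E5 D5 E5 G5 | F5 E5 F5 A5
Every group is a transposition up a 2nd of the one before; no shorter unit works.

4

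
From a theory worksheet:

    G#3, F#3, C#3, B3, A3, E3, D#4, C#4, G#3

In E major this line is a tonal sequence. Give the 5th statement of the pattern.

A4 G#4 D#4

With a 3-note motive the entries are G#3, B3, D#4, each up a 3rd from the previous.
Extending up a 3rd: F#4 → A4.
From A4 the diatonic shape gives A4 G#4 D#4.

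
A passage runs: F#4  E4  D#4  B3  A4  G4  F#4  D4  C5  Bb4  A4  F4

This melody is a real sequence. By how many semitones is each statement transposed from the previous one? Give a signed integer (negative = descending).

3

Taking 4-note groups, the heads are F#4, A4, C5: the pattern moves up a 3rd.
Counting half-steps from F#4 to A4: 3.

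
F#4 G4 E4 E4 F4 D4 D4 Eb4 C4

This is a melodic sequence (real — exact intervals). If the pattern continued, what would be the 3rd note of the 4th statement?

Bb3

With 3-note cells, note 3 of each statement runs E4, D4, C4.
One more down a 2nd gives Bb3.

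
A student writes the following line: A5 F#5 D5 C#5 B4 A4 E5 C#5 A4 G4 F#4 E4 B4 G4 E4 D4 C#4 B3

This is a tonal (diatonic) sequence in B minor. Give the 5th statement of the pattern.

C#4 A3 F#3 E3 D3 C#3

Unit = 6 notes; the statements start on A5, E5, B4, moving down a 4th each time.
Extending down a 4th: F#4 → C#4.
So cell 5 is C#4 A3 F#3 E3 D3 C#3.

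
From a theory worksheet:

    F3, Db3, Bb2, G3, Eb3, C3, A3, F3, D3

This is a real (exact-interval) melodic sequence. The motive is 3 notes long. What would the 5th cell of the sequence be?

The 3-note cells begin on F3, G3, A3 — each up a 2nd from the last.
Carrying on: B3 → C#4.
From C#4 the exact shape gives C#4 A3 F#3.

C#4 A3 F#3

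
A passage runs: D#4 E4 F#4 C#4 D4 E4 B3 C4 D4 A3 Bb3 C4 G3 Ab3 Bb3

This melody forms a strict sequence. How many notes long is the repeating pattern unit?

3

There are 15 notes; a 3-note unit gives 5 cells:
D#4 E4 F#4 | C#4 D4 E4 | B3 C4 D4 | A3 Bb3 C4 | G3 Ab3 Bb3
That's a consistent down a 2nd shift per cell, and no other grouping gives one.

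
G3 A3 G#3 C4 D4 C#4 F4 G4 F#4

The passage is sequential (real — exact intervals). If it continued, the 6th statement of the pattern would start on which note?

Ab5

Taking 3-note groups, the heads are G3, C4, F4: the pattern moves up a 4th.
Continuing: Bb4 → Eb5 → Ab5. Statement 6 starts on Ab5.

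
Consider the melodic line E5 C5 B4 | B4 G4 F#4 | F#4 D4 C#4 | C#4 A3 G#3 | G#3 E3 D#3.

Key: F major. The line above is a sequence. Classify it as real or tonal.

real

Each cell has the same semitone pattern (-4, -1) — intervals are preserved exactly.
And B4 lies outside F major, so the sequence is real rather than tonal.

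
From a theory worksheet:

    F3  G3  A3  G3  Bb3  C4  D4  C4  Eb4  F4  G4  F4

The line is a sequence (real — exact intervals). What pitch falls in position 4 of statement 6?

Ab5

Grouping in 4s, the 4th note of each cell is G3, C4, F4.
Extending up a 4th: Bb4 → Eb5 → Ab5.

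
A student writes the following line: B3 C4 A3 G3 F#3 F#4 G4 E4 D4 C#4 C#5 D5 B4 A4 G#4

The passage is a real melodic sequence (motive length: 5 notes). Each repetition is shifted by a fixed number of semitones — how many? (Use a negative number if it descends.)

With a 5-note motive the entries are B3, F#4, C#5, each up a 5th from the previous.
Counting half-steps from B3 to F#4: 7.

7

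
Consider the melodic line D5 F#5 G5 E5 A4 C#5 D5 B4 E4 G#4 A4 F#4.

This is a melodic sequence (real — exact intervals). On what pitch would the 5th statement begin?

F#3

The 4-note cells begin on D5, A4, E4 — each down a 4th from the last.
Continuing: B3 → F#3. Statement 5 starts on F#3.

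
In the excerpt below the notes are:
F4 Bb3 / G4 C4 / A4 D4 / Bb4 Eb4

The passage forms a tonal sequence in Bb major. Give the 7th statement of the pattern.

Unit = 2 notes; the statements start on F4, G4, A4, Bb4, moving up a 2nd each time.
Continuing the starts: C5 → D5 → Eb5.
From Eb5 the diatonic shape gives Eb5 A4.

Eb5 A4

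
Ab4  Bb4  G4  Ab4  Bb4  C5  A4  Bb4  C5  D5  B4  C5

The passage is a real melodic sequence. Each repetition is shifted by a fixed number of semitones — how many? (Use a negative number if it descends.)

Unit = 4 notes; the statements start on Ab4, Bb4, C5, moving up a 2nd each time.
Ab4→Bb4 is 70 − 68 = 2 semitones.

2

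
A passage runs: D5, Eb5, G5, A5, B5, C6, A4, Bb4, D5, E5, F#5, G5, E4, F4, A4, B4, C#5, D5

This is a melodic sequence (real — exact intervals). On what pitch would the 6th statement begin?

C#3

With a 6-note motive the entries are D5, A4, E4, each down a 4th from the previous.
Extending the heads down a 4th: B3 → F#3 → C#3.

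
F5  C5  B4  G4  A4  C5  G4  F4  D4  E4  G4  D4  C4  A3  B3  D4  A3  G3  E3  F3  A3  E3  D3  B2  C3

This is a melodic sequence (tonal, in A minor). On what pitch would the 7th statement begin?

B2

Taking 5-note groups, the heads are F5, C5, G4, D4, A3: the pattern moves down a 4th.
Continuing: E3 → B2. Statement 7 starts on B2.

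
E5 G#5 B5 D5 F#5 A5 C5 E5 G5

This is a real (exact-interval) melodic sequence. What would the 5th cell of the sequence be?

Ab4 C5 Eb5

Unit = 3 notes; the statements start on E5, D5, C5, moving down a 2nd each time.
Extending down a 2nd: Bb4 → Ab4.
Statement 5 starts on Ab4 and keeps the same exact contour: Ab4 C5 Eb5.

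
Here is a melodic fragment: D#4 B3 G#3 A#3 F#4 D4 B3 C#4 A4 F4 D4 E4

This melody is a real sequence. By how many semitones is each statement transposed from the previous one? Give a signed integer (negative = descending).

3

The 4-note cells begin on D#4, F#4, A4 — each up a 3rd from the last.
Counting half-steps from D#4 to F#4: 3.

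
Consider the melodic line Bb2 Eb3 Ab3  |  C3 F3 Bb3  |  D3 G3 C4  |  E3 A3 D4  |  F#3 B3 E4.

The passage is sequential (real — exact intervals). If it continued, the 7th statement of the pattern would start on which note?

A#3

Unit = 3 notes; the statements start on Bb2, C3, D3, E3, F#3, moving up a 2nd each time.
Continuing: G#3 → A#3. Statement 7 starts on A#3.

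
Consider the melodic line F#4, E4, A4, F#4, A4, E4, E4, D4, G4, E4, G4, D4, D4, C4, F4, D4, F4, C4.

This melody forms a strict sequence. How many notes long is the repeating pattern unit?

6

18 notes total. Splitting into 3 groups of 6:
F#4 E4 A4 F#4 A4 E4 | E4 D4 G4 E4 G4 D4 | D4 C4 F4 D4 F4 C4
Each cell is the previous one down a 2nd — so the unit is 6 notes.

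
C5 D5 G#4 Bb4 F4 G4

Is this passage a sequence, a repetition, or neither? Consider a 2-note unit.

Note 1 of cell 2 is G#4; if this were a sequence it would be A4. No unit length gives a consistent transposition pattern.

neither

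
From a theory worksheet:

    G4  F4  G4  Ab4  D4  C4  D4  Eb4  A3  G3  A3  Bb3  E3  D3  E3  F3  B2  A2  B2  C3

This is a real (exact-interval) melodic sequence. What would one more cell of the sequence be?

F#2 E2 F#2 G2

Taking 4-note groups, the heads are G4, D4, A3, E3, B2: the pattern moves down a 4th.
From F#2 the exact shape gives F#2 E2 F#2 G2.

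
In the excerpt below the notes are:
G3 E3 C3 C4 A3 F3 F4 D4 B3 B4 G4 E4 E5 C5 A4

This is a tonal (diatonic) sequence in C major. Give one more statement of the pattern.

A5 F5 D5

Unit = 3 notes; the statements start on G3, C4, F4, B4, E5, moving up a 4th each time.
From A5 the diatonic shape gives A5 F5 D5.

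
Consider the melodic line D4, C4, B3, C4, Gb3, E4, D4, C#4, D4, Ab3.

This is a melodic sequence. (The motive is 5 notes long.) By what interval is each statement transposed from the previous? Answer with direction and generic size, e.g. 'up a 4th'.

Taking 5-note groups, the heads are D4, E4: the pattern moves up a 2nd.
From D4 to E4: up a 2nd.

up a 2nd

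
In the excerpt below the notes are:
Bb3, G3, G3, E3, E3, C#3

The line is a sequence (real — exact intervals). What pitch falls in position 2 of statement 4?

A#2

Grouping in 2s, the 2nd note of each cell is G3, E3, C#3.
From C#3, down a 3rd gives A#2.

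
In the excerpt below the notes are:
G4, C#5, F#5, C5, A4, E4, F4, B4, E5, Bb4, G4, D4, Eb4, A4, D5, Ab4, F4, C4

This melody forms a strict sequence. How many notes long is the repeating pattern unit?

6

18 notes total. Splitting into 3 groups of 6:
G4 C#5 F#5 C5 A4 E4 | F4 B4 E5 Bb4 G4 D4 | Eb4 A4 D5 Ab4 F4 C4
That's a consistent down a 2nd shift per cell, and no other grouping gives one.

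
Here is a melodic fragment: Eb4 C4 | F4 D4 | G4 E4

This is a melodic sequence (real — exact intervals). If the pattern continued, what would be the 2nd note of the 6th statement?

A#4

With 2-note cells, note 2 of each statement runs C4, D4, E4.
Carrying that up a 2nd forward: F#4 → G#4 → A#4.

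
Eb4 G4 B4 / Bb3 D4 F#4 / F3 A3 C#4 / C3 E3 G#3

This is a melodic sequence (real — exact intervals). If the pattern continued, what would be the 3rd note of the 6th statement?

A#2

With 3-note cells, note 3 of each statement runs B4, F#4, C#4, G#3.
Each moves down a 4th. Continuing: D#3 → A#2.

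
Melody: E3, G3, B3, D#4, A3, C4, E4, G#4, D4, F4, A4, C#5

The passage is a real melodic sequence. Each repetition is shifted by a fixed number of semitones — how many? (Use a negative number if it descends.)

Taking 4-note groups, the heads are E3, A3, D4: the pattern moves up a 4th.
E3 to A3 spans +5 semitones.

5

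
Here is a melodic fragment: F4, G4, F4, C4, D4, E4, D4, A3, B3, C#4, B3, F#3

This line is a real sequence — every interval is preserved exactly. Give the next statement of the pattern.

Taking 4-note groups, the heads are F4, D4, B3: the pattern moves down a 3rd.
So cell 4 is G#3 A#3 G#3 D#3.

G#3 A#3 G#3 D#3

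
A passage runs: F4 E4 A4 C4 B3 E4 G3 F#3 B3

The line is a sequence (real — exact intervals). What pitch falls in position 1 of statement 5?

Grouping in 3s, the 1st note of each cell is F4, C4, G3.
Carrying that down a 4th forward: D3 → A2.

A2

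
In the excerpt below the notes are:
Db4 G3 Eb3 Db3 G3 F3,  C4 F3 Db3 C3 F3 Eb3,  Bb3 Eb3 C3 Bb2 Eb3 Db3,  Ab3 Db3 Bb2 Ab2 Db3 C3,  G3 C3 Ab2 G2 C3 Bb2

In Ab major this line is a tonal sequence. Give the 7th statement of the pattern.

Taking 6-note groups, the heads are Db4, C4, Bb3, Ab3, G3: the pattern moves down a 2nd.
Carrying on: F3 → Eb3.
Statement 7 starts on Eb3 and keeps the same diatonic contour: Eb3 Ab2 F2 Eb2 Ab2 G2.

Eb3 Ab2 F2 Eb2 Ab2 G2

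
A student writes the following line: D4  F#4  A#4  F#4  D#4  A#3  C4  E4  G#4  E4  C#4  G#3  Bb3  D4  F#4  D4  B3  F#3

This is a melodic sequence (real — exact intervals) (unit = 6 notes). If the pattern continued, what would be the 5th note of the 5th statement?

The unit is 6 notes. Position-5 pitches of the 3 shown cells: D#4, C#4, B3.
Extending down a 2nd: A3 → G3.

G3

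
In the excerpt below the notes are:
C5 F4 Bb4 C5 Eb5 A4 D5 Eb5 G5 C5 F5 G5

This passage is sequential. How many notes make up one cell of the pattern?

4

12 notes total. Splitting into 3 groups of 4:
C5 F4 Bb4 C5 | Eb5 A4 D5 Eb5 | G5 C5 F5 G5
That's a consistent up a 3rd shift per cell, and no other grouping gives one.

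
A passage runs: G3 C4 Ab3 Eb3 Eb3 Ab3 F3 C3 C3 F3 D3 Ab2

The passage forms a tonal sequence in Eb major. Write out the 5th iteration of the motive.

F2 Bb2 G2 D2

The 4-note cells begin on G3, Eb3, C3 — each down a 3rd from the last.
Carrying on: Ab2 → F2.
Statement 5 starts on F2 and keeps the same diatonic contour: F2 Bb2 G2 D2.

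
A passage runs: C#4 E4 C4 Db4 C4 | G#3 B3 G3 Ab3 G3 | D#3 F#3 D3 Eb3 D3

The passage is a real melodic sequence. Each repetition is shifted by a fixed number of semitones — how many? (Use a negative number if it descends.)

-5

With a 5-note motive the entries are C#4, G#3, D#3, each down a 4th from the previous.
Counting half-steps from C#4 to G#3: -5.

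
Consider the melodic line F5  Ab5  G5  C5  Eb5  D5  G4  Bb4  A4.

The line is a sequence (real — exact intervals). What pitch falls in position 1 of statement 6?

With 3-note cells, note 1 of each statement runs F5, C5, G4.
Carrying that down a 4th forward: D4 → A3 → E3.

E3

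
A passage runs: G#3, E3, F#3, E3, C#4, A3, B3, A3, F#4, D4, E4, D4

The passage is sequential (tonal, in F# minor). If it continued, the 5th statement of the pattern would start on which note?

E5

With a 4-note motive the entries are G#3, C#4, F#4, each up a 4th from the previous.
Extending the heads up a 4th: B4 → E5.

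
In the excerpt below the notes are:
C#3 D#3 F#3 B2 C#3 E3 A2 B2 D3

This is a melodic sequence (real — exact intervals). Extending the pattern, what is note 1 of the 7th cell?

Db2

Grouping in 3s, the 1st note of each cell is C#3, B2, A2.
Each moves down a 2nd. Continuing: G2 → F2 → Eb2 → Db2.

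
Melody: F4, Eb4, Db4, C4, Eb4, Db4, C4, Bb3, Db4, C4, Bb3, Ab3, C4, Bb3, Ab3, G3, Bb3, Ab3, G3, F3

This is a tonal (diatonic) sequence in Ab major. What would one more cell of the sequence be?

Ab3 G3 F3 Eb3

The 4-note cells begin on F4, Eb4, Db4, C4, Bb3 — each down a 2nd from the last.
Statement 6 starts on Ab3 and keeps the same diatonic contour: Ab3 G3 F3 Eb3.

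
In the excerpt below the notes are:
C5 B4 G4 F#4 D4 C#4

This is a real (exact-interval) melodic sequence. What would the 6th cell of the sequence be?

B2 A#2

The 2-note cells begin on C5, G4, D4 — each down a 4th from the last.
Continuing the starts: A3 → E3 → B2.
So cell 6 is B2 A#2.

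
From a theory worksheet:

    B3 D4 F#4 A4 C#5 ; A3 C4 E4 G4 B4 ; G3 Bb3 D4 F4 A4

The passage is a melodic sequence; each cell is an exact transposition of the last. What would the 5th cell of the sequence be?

The 5-note cells begin on B3, A3, G3 — each down a 2nd from the last.
Extending down a 2nd: F3 → Eb3.
Statement 5 starts on Eb3 and keeps the same exact contour: Eb3 Gb3 Bb3 Db4 F4.

Eb3 Gb3 Bb3 Db4 F4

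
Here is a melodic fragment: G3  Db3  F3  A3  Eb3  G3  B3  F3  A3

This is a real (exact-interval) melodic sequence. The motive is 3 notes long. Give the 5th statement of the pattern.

D#4 A3 C#4

Unit = 3 notes; the statements start on G3, A3, B3, moving up a 2nd each time.
Extending up a 2nd: C#4 → D#4.
So cell 5 is D#4 A3 C#4.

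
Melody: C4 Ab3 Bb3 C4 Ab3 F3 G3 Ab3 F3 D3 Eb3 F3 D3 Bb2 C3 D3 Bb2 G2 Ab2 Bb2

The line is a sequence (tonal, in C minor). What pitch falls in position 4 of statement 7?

Eb2

Grouping in 4s, the 4th note of each cell is C4, Ab3, F3, D3, Bb2.
Each moves down a 3rd. Continuing: G2 → Eb2.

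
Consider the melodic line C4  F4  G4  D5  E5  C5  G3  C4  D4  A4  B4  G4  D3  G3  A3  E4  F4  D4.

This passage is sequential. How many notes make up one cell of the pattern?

There are 18 notes; a 6-note unit gives 3 cells:
C4 F4 G4 D5 E5 C5 | G3 C4 D4 A4 B4 G4 | D3 G3 A3 E4 F4 D4
That's a consistent down a 4th shift per cell, and no other grouping gives one.

6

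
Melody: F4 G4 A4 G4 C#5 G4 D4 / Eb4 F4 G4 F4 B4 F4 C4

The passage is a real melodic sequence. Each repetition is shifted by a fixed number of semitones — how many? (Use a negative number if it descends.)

Taking 7-note groups, the heads are F4, Eb4: the pattern moves down a 2nd.
Counting half-steps from F4 to Eb4: -2.

-2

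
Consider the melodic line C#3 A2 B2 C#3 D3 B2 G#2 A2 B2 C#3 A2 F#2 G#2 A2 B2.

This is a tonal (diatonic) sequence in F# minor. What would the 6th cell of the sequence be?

E2 C#2 D2 E2 F#2

Unit = 5 notes; the statements start on C#3, B2, A2, moving down a 2nd each time.
Extending down a 2nd: G#2 → F#2 → E2.
Statement 6 starts on E2 and keeps the same diatonic contour: E2 C#2 D2 E2 F#2.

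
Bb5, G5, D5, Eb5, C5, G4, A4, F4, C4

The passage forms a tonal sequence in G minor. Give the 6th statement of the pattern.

Unit = 3 notes; the statements start on Bb5, Eb5, A4, moving down a 5th each time.
Carrying on: D4 → G3 → C3.
Statement 6 starts on C3 and keeps the same diatonic contour: C3 A2 Eb2.

C3 A2 Eb2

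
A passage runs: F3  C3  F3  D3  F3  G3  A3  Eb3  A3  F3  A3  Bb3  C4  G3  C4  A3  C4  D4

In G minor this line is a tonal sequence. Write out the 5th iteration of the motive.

G4 D4 G4 Eb4 G4 A4

With a 6-note motive the entries are F3, A3, C4, each up a 3rd from the previous.
Carrying on: Eb4 → G4.
Statement 5 starts on G4 and keeps the same diatonic contour: G4 D4 G4 Eb4 G4 A4.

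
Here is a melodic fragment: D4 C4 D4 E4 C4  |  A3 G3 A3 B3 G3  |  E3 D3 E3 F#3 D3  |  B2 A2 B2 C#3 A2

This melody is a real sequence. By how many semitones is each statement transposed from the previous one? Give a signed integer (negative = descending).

-5

Taking 5-note groups, the heads are D4, A3, E3, B2: the pattern moves down a 4th.
D4 to A3 spans -5 semitones.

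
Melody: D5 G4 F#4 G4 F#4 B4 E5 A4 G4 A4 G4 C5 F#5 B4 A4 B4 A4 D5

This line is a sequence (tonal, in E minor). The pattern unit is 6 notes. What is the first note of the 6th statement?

B5

With a 6-note motive the entries are D5, E5, F#5, each up a 2nd from the previous.
Continuing: G5 → A5 → B5. Statement 6 starts on B5.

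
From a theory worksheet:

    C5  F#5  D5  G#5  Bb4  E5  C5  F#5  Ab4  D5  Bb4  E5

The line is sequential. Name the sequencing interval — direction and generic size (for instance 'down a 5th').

down a 2nd

The 4-note cells begin on C5, Bb4, Ab4 — each down a 2nd from the last.
From C5 to Bb4: down a 2nd.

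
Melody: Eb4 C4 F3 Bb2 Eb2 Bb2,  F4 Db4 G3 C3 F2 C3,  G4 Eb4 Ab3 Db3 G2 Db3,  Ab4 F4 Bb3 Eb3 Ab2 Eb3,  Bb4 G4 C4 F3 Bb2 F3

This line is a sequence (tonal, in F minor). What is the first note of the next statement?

Unit = 6 notes; the statements start on Eb4, F4, G4, Ab4, Bb4, moving up a 2nd each time.
The next head, up a 2nd from Bb4, is C5.

C5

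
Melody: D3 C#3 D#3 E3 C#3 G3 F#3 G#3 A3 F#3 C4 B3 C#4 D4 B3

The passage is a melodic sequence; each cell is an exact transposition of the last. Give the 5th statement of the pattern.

Bb4 A4 B4 C5 A4

With a 5-note motive the entries are D3, G3, C4, each up a 4th from the previous.
Extending up a 4th: F4 → Bb4.
From Bb4 the exact shape gives Bb4 A4 B4 C5 A4.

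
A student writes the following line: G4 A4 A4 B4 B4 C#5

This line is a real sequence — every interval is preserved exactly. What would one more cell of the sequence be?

C#5 D#5

Unit = 2 notes; the statements start on G4, A4, B4, moving up a 2nd each time.
From C#5 the exact shape gives C#5 D#5.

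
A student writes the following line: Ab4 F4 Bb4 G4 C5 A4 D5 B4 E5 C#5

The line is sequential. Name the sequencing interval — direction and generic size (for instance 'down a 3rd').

Unit = 2 notes; the statements start on Ab4, Bb4, C5, D5, E5, moving up a 2nd each time.
Ab4 to Bb4 is up a 2nd.

up a 2nd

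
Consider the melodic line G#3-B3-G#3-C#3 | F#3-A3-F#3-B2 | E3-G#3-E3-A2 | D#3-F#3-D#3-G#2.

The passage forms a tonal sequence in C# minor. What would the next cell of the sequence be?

The 4-note cells begin on G#3, F#3, E3, D#3 — each down a 2nd from the last.
From C#3 the diatonic shape gives C#3 E3 C#3 F#2.

C#3 E3 C#3 F#2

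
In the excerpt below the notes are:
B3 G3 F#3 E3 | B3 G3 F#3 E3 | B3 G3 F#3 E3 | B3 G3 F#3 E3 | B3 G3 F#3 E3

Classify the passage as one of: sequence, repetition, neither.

Each 4-note cell is identical (B3 G3 F#3 E3), restated at the same pitch.

repetition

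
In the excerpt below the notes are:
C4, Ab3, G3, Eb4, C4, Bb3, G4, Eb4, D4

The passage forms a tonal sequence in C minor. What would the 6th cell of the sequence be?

The 3-note cells begin on C4, Eb4, G4 — each up a 3rd from the last.
Carrying on: Bb4 → D5 → F5.
Statement 6 starts on F5 and keeps the same diatonic contour: F5 D5 C5.

F5 D5 C5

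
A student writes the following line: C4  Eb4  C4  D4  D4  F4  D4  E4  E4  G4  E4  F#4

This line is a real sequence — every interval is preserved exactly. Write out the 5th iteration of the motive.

G#4 B4 G#4 A#4

With a 4-note motive the entries are C4, D4, E4, each up a 2nd from the previous.
Continuing the starts: F#4 → G#4.
So cell 5 is G#4 B4 G#4 A#4.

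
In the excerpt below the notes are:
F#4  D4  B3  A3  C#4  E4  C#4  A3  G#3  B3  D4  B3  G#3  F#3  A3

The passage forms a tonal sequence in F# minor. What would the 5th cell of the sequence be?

B3 G#3 E3 D3 F#3

Taking 5-note groups, the heads are F#4, E4, D4: the pattern moves down a 2nd.
Continuing the starts: C#4 → B3.
From B3 the diatonic shape gives B3 G#3 E3 D3 F#3.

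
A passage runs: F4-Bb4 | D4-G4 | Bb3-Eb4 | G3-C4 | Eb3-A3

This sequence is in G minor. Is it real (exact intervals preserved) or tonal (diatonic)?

Every note is diatonic to G minor.
Cell 1 has +5 semitones from note 1 to 2, but cell 5 has +6 — the interval quality changes while the contour stays the same, which is the hallmark of a tonal sequence.

tonal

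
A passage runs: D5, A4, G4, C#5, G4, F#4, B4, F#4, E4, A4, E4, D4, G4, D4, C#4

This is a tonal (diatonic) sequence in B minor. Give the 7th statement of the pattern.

With a 3-note motive the entries are D5, C#5, B4, A4, G4, each down a 2nd from the previous.
Carrying on: F#4 → E4.
Statement 7 starts on E4 and keeps the same diatonic contour: E4 B3 A3.

E4 B3 A3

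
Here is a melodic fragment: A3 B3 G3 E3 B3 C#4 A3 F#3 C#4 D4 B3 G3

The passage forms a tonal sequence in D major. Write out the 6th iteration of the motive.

With a 4-note motive the entries are A3, B3, C#4, each up a 2nd from the previous.
Extending up a 2nd: D4 → E4 → F#4.
So cell 6 is F#4 G4 E4 C#4.

F#4 G4 E4 C#4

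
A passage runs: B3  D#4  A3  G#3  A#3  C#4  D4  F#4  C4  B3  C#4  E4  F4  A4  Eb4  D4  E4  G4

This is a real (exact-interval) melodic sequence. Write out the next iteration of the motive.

Ab4 C5 Gb4 F4 G4 Bb4

Unit = 6 notes; the statements start on B3, D4, F4, moving up a 3rd each time.
So cell 4 is Ab4 C5 Gb4 F4 G4 Bb4.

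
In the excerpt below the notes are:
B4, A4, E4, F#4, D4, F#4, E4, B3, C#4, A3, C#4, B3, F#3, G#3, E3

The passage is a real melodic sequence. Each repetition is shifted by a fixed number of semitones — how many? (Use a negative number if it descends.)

-5

The 5-note cells begin on B4, F#4, C#4 — each down a 4th from the last.
B4→F#4 is 66 − 71 = -5 semitones.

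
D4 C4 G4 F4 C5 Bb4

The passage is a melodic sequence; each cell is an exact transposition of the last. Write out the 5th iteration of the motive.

The 2-note cells begin on D4, G4, C5 — each up a 4th from the last.
Extending up a 4th: F5 → Bb5.
From Bb5 the exact shape gives Bb5 Ab5.

Bb5 Ab5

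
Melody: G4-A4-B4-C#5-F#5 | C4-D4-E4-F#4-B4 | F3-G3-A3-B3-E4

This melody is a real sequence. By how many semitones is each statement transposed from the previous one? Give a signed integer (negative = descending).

-7

The 5-note cells begin on G4, C4, F3 — each down a 5th from the last.
Counting half-steps from G4 to C4: -7.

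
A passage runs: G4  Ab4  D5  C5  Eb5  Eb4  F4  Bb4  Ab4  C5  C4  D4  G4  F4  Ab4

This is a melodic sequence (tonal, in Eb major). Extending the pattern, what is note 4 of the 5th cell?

Bb3

Grouping in 5s, the 4th note of each cell is C5, Ab4, F4.
Carrying that down a 3rd forward: D4 → Bb3.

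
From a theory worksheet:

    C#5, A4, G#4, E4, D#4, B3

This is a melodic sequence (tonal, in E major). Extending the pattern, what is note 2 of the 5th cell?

C#3

With 2-note cells, note 2 of each statement runs A4, E4, B3.
Extending down a 4th: F#3 → C#3.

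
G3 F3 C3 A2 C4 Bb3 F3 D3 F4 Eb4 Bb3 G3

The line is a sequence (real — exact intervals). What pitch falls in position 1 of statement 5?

Eb5

The unit is 4 notes. Position-1 pitches of the 3 shown cells: G3, C4, F4.
Carrying that up a 4th forward: Bb4 → Eb5.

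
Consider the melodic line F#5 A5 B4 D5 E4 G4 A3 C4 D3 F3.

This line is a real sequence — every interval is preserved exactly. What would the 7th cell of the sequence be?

Taking 2-note groups, the heads are F#5, B4, E4, A3, D3: the pattern moves down a 5th.
Continuing the starts: G2 → C2.
Statement 7 starts on C2 and keeps the same exact contour: C2 Eb2.

C2 Eb2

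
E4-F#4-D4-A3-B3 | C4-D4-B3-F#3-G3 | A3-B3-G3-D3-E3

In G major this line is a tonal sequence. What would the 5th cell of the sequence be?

D3 E3 C3 G2 A2

Taking 5-note groups, the heads are E4, C4, A3: the pattern moves down a 3rd.
Extending down a 3rd: F#3 → D3.
So cell 5 is D3 E3 C3 G2 A2.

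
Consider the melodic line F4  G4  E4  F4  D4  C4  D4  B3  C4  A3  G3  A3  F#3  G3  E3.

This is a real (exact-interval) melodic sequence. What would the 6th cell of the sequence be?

E2 F#2 D#2 E2 C#2

With a 5-note motive the entries are F4, C4, G3, each down a 4th from the previous.
Carrying on: D3 → A2 → E2.
So cell 6 is E2 F#2 D#2 E2 C#2.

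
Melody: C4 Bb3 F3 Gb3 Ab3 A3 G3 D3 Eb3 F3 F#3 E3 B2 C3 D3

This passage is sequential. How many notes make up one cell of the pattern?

15 notes total. Splitting into 3 groups of 5:
C4 Bb3 F3 Gb3 Ab3 | A3 G3 D3 Eb3 F3 | F#3 E3 B2 C3 D3
That's a consistent down a 3rd shift per cell, and no other grouping gives one.

5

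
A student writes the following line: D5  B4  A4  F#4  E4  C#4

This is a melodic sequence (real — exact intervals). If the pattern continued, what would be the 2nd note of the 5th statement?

With 2-note cells, note 2 of each statement runs B4, F#4, C#4.
Extending down a 4th: G#3 → D#3.

D#3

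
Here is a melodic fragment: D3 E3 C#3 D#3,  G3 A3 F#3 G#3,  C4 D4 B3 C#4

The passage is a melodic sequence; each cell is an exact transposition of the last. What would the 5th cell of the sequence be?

Bb4 C5 A4 B4

The 4-note cells begin on D3, G3, C4 — each up a 4th from the last.
Carrying on: F4 → Bb4.
From Bb4 the exact shape gives Bb4 C5 A4 B4.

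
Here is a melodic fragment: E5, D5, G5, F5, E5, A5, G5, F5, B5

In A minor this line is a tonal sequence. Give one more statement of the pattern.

A5 G5 C6

The 3-note cells begin on E5, F5, G5 — each up a 2nd from the last.
Statement 4 starts on A5 and keeps the same diatonic contour: A5 G5 C6.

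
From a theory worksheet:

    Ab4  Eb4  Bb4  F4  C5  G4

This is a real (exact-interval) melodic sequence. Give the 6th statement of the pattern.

Taking 2-note groups, the heads are Ab4, Bb4, C5: the pattern moves up a 2nd.
Continuing the starts: D5 → E5 → F#5.
So cell 6 is F#5 C#5.

F#5 C#5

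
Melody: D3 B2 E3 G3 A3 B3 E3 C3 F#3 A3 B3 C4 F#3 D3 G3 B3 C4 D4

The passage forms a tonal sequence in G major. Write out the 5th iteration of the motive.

Taking 6-note groups, the heads are D3, E3, F#3: the pattern moves up a 2nd.
Extending up a 2nd: G3 → A3.
So cell 5 is A3 F#3 B3 D4 E4 F#4.

A3 F#3 B3 D4 E4 F#4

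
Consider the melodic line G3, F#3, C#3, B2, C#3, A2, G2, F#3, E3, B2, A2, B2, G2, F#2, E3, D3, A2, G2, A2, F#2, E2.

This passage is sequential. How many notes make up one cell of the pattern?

7

Try groups of 7 (3 cells in 21 notes):
G3 F#3 C#3 B2 C#3 A2 G2 | F#3 E3 B2 A2 B2 G2 F#2 | E3 D3 A2 G2 A2 F#2 E2
Every group is a transposition down a 2nd of the one before; no shorter unit works.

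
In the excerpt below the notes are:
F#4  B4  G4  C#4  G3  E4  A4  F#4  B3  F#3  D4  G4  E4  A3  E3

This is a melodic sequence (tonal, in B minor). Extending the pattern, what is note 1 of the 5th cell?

With 5-note cells, note 1 of each statement runs F#4, E4, D4.
Extending down a 2nd: C#4 → B3.

B3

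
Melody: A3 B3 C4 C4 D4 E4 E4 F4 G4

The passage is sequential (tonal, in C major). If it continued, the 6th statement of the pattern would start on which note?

Taking 3-note groups, the heads are A3, C4, E4: the pattern moves up a 3rd.
Continuing: G4 → B4 → D5. Statement 6 starts on D5.

D5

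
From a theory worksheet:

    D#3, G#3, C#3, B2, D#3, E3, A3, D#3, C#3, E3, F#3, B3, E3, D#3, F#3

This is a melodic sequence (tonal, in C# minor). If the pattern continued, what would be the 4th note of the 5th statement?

F#3

The unit is 5 notes. Position-4 pitches of the 3 shown cells: B2, C#3, D#3.
Each moves up a 2nd. Continuing: E3 → F#3.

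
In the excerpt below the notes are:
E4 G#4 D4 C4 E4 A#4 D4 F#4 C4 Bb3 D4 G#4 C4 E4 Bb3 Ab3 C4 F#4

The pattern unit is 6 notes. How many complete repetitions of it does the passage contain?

3

18 notes in groups of 6 gives 18/6 = 3 statements.
Starts: E4, D4, C4 — each down a 2nd.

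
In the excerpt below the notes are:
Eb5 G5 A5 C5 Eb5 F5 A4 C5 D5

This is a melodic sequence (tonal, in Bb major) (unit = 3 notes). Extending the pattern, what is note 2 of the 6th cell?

D4

The unit is 3 notes. Position-2 pitches of the 3 shown cells: G5, Eb5, C5.
Extending down a 3rd: A4 → F4 → D4.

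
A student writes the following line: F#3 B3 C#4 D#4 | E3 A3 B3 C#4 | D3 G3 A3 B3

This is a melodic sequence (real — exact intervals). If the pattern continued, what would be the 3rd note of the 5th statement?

Grouping in 4s, the 3rd note of each cell is C#4, B3, A3.
Each moves down a 2nd. Continuing: G3 → F3.

F3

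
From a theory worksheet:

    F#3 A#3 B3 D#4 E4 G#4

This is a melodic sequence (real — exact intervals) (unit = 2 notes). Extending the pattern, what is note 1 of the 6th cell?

G5

The unit is 2 notes. Position-1 pitches of the 3 shown cells: F#3, B3, E4.
Extending up a 4th: A4 → D5 → G5.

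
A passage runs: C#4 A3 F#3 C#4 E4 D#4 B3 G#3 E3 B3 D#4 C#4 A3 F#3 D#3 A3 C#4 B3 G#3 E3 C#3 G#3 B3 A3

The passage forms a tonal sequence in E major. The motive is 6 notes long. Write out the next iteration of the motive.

The 6-note cells begin on C#4, B3, A3, G#3 — each down a 2nd from the last.
From F#3 the diatonic shape gives F#3 D#3 B2 F#3 A3 G#3.

F#3 D#3 B2 F#3 A3 G#3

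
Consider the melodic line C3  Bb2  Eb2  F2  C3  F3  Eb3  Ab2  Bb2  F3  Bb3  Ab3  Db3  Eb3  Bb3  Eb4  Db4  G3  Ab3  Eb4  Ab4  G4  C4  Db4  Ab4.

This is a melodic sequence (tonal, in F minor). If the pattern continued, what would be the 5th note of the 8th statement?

The unit is 5 notes. Position-5 pitches of the 5 shown cells: C3, F3, Bb3, Eb4, Ab4.
Each moves up a 4th. Continuing: Db5 → G5 → C6.

C6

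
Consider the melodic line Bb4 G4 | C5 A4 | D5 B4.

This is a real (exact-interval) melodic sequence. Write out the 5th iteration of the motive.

With a 2-note motive the entries are Bb4, C5, D5, each up a 2nd from the previous.
Carrying on: E5 → F#5.
So cell 5 is F#5 D#5.

F#5 D#5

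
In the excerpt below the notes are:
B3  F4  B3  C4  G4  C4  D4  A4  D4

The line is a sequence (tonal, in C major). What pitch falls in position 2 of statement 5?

C5

Grouping in 3s, the 2nd note of each cell is F4, G4, A4.
Carrying that up a 2nd forward: B4 → C5.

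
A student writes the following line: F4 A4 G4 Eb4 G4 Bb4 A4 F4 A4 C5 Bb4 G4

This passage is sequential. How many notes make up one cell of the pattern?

4

Try groups of 4 (3 cells in 12 notes):
F4 A4 G4 Eb4 | G4 Bb4 A4 F4 | A4 C5 Bb4 G4
Each cell is the previous one up a 2nd — so the unit is 4 notes.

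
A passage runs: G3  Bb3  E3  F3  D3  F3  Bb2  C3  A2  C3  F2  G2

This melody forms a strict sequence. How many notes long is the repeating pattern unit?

4

There are 12 notes; a 4-note unit gives 3 cells:
G3 Bb3 E3 F3 | D3 F3 Bb2 C3 | A2 C3 F2 G2
Every group is a transposition down a 4th of the one before; no shorter unit works.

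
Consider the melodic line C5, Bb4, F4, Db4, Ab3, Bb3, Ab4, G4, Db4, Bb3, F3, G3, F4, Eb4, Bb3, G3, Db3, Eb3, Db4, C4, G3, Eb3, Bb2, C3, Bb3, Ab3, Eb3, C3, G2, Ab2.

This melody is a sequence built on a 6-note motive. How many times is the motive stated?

30 notes in groups of 6 gives 30/6 = 5 statements.
Starts: C5, Ab4, F4, Db4, Bb3 — each down a 3rd.

5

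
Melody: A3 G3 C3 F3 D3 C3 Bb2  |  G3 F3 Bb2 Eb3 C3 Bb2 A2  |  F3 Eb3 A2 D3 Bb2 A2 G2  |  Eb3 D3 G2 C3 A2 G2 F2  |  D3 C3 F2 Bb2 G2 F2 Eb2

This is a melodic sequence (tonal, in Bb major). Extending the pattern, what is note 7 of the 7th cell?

C2

Grouping in 7s, the 7th note of each cell is Bb2, A2, G2, F2, Eb2.
Carrying that down a 2nd forward: D2 → C2.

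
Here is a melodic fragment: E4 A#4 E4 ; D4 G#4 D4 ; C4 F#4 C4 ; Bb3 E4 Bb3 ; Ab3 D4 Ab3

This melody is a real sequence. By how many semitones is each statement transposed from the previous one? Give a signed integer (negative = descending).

-2

Unit = 3 notes; the statements start on E4, D4, C4, Bb3, Ab3, moving down a 2nd each time.
Counting half-steps from E4 to D4: -2.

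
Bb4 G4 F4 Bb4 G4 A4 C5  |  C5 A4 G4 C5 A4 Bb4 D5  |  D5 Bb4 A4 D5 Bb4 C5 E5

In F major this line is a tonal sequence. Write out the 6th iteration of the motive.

The 7-note cells begin on Bb4, C5, D5 — each up a 2nd from the last.
Carrying on: E5 → F5 → G5.
So cell 6 is G5 E5 D5 G5 E5 F5 A5.

G5 E5 D5 G5 E5 F5 A5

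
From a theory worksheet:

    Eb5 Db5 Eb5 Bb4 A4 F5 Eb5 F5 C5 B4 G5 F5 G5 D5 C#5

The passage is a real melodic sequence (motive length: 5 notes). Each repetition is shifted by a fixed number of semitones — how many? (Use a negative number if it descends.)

2

Unit = 5 notes; the statements start on Eb5, F5, G5, moving up a 2nd each time.
Eb5 to F5 spans +2 semitones.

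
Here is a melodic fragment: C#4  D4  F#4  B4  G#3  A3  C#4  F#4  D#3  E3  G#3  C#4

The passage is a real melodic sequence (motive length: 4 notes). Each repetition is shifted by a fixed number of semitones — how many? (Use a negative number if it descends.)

Unit = 4 notes; the statements start on C#4, G#3, D#3, moving down a 4th each time.
C#4 to G#3 spans -5 semitones.

-5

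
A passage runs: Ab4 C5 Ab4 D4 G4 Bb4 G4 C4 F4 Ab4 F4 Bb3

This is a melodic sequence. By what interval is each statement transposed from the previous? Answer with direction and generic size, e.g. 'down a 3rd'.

down a 2nd

The 4-note cells begin on Ab4, G4, F4 — each down a 2nd from the last.
Ab4 to G4 is down a 2nd.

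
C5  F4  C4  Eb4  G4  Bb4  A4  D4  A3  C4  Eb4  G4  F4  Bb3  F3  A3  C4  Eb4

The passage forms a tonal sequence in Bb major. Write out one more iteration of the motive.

D4 G3 D3 F3 A3 C4

With a 6-note motive the entries are C5, A4, F4, each down a 3rd from the previous.
Statement 4 starts on D4 and keeps the same diatonic contour: D4 G3 D3 F3 A3 C4.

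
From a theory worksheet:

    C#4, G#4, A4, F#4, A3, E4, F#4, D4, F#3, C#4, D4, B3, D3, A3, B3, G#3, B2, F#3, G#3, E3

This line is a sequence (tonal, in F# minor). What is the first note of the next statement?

Unit = 4 notes; the statements start on C#4, A3, F#3, D3, B2, moving down a 3rd each time.
The next head, down a 3rd from B2, is G#2.

G#2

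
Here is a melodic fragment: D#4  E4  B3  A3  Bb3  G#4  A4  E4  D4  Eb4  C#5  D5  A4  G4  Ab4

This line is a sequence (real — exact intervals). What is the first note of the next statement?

Unit = 5 notes; the statements start on D#4, G#4, C#5, moving up a 4th each time.
One more step up a 4th gives F#5.

F#5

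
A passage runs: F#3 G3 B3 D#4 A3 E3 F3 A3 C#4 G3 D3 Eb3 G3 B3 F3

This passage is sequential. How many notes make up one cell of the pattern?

15 notes total. Splitting into 3 groups of 5:
F#3 G3 B3 D#4 A3 | E3 F3 A3 C#4 G3 | D3 Eb3 G3 B3 F3
That's a consistent down a 2nd shift per cell, and no other grouping gives one.

5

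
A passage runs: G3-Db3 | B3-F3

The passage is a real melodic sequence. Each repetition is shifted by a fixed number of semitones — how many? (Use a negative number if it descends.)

4

The 2-note cells begin on G3, B3 — each up a 3rd from the last.
Counting half-steps from G3 to B3: 4.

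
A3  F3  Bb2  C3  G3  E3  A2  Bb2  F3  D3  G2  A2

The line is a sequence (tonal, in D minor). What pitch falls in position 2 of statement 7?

Grouping in 4s, the 2nd note of each cell is F3, E3, D3.
Carrying that down a 2nd forward: C3 → Bb2 → A2 → G2.

G2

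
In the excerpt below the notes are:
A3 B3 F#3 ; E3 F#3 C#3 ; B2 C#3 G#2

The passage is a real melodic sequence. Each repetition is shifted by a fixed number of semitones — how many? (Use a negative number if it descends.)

-5

The 3-note cells begin on A3, E3, B2 — each down a 4th from the last.
A3→E3 is 52 − 57 = -5 semitones.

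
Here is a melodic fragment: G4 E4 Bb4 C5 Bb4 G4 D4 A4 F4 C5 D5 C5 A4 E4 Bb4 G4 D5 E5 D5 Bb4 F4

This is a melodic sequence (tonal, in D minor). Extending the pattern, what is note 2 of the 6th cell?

C5

With 7-note cells, note 2 of each statement runs E4, F4, G4.
Extending up a 2nd: A4 → Bb4 → C5.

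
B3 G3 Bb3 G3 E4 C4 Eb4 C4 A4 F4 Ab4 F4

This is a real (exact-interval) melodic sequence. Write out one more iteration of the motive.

D5 Bb4 Db5 Bb4

With a 4-note motive the entries are B3, E4, A4, each up a 4th from the previous.
Statement 4 starts on D5 and keeps the same exact contour: D5 Bb4 Db5 Bb4.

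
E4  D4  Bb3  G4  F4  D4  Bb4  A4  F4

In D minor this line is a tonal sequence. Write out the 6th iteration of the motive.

A5 G5 E5

The 3-note cells begin on E4, G4, Bb4 — each up a 3rd from the last.
Carrying on: D5 → F5 → A5.
So cell 6 is A5 G5 E5.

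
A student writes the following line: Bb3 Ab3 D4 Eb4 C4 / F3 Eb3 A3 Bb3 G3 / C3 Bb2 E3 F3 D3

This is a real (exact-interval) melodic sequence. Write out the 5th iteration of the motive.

Taking 5-note groups, the heads are Bb3, F3, C3: the pattern moves down a 4th.
Continuing the starts: G2 → D2.
Statement 5 starts on D2 and keeps the same exact contour: D2 C2 F#2 G2 E2.

D2 C2 F#2 G2 E2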